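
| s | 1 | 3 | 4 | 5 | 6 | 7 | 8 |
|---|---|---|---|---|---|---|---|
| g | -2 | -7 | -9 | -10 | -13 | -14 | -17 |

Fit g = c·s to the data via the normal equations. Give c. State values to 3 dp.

c = -2.105

Normal-equation sums: Σs·s = 200.
For Aᵀg: Σs·g = -421.
So AᵀA·[c]ᵀ = Aᵀg: [[200]]·[c]ᵀ = [-421]ᵀ.
Hence c = -421 / 200 ≈ -2.105.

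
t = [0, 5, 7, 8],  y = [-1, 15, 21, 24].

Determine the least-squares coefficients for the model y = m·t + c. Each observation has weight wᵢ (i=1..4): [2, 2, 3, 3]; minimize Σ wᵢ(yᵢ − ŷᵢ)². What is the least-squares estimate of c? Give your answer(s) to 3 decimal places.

c = -0.899

Normal-equation sums: Σwᵢ·t·t = 389, Σwᵢ·t = 55, Σwᵢ·1 = 10.
For MᵀWy: Σwᵢ·t·y = 1167, Σwᵢ·y = 163.
So MᵀWM·[m, c]ᵀ = MᵀWy: [[389, 55]; [55, 10]]·[m, c]ᵀ = [1167, 163]ᵀ.
Eliminating c: 10·(row 1) − 55·(row 2) gives 865·m = 10·1167 − 55·163 = 2705, so m = 541/173.
Then c = (163 − 55·(541/173))/10 = -778/865.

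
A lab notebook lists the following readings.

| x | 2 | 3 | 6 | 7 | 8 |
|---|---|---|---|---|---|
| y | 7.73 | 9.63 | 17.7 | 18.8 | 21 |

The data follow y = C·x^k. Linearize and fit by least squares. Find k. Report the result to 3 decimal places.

Taking logs, ln y = k·ln x + ln C, so regress ln y on ln x.
Σln x = 7.6089, Σ(ln x)² = 13.0084, Σln y = 13.1619, Σln x·ln y = 21.0945.
Equations: 13.0084·k + 7.6089·ln C = 21.0945;  7.6089·k + 5·ln C = 13.1619.
Slope k = (n·Σln x·ln y − Σln x·Σln y)/(n·Σ(ln x)² − (Σln x)²) = (5·21.0945 − 7.6089·13.1619)/7.1473 = 0.74501; ln C = (Σln y − k·Σln x)/n = 1.49866.

k = 0.745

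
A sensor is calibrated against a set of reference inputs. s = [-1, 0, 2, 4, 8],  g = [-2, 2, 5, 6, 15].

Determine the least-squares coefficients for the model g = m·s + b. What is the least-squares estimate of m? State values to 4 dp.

The normal system XᵀX·[m, b]ᵀ = Xᵀg is [[85, 13]; [13, 5]]·[m, b]ᵀ = [156, 26]ᵀ.
Eliminating b: 5·(row 1) − 13·(row 2) gives 256·m = 5·156 − 13·26 = 442, so m = 221/128.
Then b = (26 − 13·(221/128))/5 = 91/128.

m = 1.7266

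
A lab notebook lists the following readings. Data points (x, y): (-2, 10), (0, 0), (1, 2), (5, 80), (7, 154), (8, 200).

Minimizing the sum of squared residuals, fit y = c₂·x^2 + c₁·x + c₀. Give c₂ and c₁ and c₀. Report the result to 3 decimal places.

c₂ = 3.040, c₁ = 0.803, c₀ = -0.656

Compute the Gram sums: Σx^2·x^2 = 7139, Σx^2·x = 973, Σx^2 = 143, Σx·x = 143, Σx = 19, Σ1 = 6.
For Aᵀy: Σx^2·y = 22388, Σx·y = 3060, Σy = 446.
Solving the 3×3 system (Gaussian elimination) gives c₂ = 175381/57696, c₁ = 46315/57696, c₀ = -6307/9616.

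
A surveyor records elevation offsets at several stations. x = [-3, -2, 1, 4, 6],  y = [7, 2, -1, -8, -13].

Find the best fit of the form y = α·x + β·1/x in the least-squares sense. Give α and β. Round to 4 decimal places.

Compute the Gram sums: Σx·x = 66, Σx·1/x = 5, Σ1/x·1/x = 209/144.
For Aᵀy: Σx·y = -136, Σ1/x·y = -17/2.
Δ = 66·(209/144) − 5² = 1699/24.
α = ((-136)·(209/144) − 5·(-17/2))/(1699/24) = -11152/5097; β = (66·(-17/2) − 5·(-136))/(1699/24) = 2856/1699.

α = -2.1880, β = 1.6810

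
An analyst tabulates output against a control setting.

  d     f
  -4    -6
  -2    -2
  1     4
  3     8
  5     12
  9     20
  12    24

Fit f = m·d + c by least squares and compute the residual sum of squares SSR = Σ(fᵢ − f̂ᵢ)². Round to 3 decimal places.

The normal system XᵀX·[m, c]ᵀ = Xᵀf is [[280, 24]; [24, 7]]·[m, c]ᵀ = [584, 60]ᵀ.
Determinant 280·7 − 24² = 1384.
m = (584·7 − 24·60)/1384 = 331/173; c = (280·60 − 24·584)/1384 = 348/173.
Residuals: -62/173, -32/173, 13/173, 43/173, 73/173, 133/173, -168/173; SSR = 336/173.

SSR = 1.942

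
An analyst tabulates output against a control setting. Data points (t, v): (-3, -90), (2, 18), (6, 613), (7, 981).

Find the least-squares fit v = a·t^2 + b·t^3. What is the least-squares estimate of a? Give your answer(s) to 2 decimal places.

The normal system MᵀM·[a, b]ᵀ = Mᵀv is [[3794, 24372]; [24372, 165098]]·[a, b]ᵀ = [69399, 471465]ᵀ.
Δ = 3794·165098 − 24372² = 32387428.
a = (69399·165098 − 24372·471465)/32387428 = -16454439/16193714; b = (3794·471465 − 24372·69399)/32387428 = 48672891/16193714.

a = -1.02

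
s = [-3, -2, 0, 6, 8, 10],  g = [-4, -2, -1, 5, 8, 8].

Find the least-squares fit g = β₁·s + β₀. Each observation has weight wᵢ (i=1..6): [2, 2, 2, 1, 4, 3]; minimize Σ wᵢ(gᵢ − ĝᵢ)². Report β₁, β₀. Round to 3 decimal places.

With design matrix M, MᵀWM = [[618, 58]; [58, 14]] and MᵀWg = [558, 47]ᵀ.
Δ = 618·14 − 58² = 5288.
β₁ = (558·14 − 58·47)/5288 = 2543/2644; β₀ = (618·47 − 58·558)/5288 = -1659/2644.

β₁ = 0.962, β₀ = -0.627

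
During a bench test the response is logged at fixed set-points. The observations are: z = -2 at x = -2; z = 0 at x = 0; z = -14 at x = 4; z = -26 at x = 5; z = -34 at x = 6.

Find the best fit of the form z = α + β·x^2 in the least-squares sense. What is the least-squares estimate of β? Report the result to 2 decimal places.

β = -0.99

Setting ∂/∂α … = 0 gives: 5·α + 81·β = -76;  81·α + 2193·β = -2106.
Eliminating β: 2193·(row 1) − 81·(row 2) gives 4404·α = 2193·(-76) − 81·(-2106) = 3918, so α = 653/734.
Then β = ((-2106) − 81·(653/734))/2193 = -729/734.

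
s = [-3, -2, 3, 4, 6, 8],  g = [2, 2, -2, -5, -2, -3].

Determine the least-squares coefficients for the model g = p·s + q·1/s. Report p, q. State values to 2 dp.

p = -0.36, q = -3.66

Entries of AᵀA: Σs·s = 138, Σs·1/s = 6, Σ1/s·1/s = 37/64.
For Aᵀg: Σs·g = -72, Σ1/s·g = -103/24.
AᵀA·[p, q]ᵀ = Aᵀg becomes [[138, 6]; [6, 37/64]]·[p, q]ᵀ = [-72, -103/24]ᵀ.
Determinant 138·(37/64) − 6² = 1401/32.
p = ((-72)·(37/64) − 6·(-103/24))/(1401/32) = -508/1401; q = (138·(-103/24) − 6·(-72))/(1401/32) = -5128/1401.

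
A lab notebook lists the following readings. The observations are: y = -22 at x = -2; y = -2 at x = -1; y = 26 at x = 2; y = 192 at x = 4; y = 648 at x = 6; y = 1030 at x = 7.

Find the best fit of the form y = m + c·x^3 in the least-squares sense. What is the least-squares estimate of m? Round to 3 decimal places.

m = 1.279

MᵀM·[m, c]ᵀ = Mᵀy reads: 6·m + 622·c = 1872;  622·m + 168530·c = 505932.
det = 6·168530 − 622² = 624296.
m = (1872·168530 − 622·505932)/624296 = 99807/78037; c = (6·505932 − 622·1872)/624296 = 233901/78037.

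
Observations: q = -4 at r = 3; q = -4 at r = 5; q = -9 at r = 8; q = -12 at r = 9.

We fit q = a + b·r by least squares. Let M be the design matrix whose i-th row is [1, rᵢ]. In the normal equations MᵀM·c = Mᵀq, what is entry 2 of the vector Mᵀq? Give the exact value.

Entry 2 ↔ basis r, so (Mᵀq)_{2} = Σᵢ (r)·qᵢ = (3)·(-4) + (5)·(-4) + (8)·(-9) + (9)·(-12) = -212.

-212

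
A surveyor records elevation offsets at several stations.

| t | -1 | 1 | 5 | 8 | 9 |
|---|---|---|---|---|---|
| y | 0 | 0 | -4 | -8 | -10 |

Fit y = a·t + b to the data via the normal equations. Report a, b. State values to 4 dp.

a = -1.0266, b = 0.1170

Entries of XᵀX: Σt·t = 172, Σt = 22, Σ1 = 5.
For Xᵀy: Σt·y = -174, Σy = -22.
Eliminating b: 5·(row 1) − 22·(row 2) gives 376·a = 5·(-174) − 22·(-22) = -386, so a = -193/188.
Then b = ((-22) − 22·(-193/188))/5 = 11/94.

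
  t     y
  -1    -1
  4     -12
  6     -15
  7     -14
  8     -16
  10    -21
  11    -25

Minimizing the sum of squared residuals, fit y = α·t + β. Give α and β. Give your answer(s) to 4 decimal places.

α = -1.8363, β = -3.0526

Entries of AᵀA: Σt·t = 387, Σt = 45, Σ1 = 7.
For Aᵀy: Σt·y = -848, Σy = -104.
So AᵀA·[α, β]ᵀ = Aᵀy: [[387, 45]; [45, 7]]·[α, β]ᵀ = [-848, -104]ᵀ.
Δ = 387·7 − 45² = 684.
α = ((-848)·7 − 45·(-104))/684 = -314/171; β = (387·(-104) − 45·(-848))/684 = -58/19.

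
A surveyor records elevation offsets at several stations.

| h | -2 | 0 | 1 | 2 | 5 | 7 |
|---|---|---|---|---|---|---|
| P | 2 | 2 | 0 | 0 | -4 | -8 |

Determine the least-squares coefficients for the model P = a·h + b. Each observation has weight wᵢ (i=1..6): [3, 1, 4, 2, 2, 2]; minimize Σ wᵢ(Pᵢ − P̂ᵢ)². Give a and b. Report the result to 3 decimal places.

a = -1.085, b = 0.873

The normal system XᵀWX·[a, b]ᵀ = XᵀWP is [[172, 26]; [26, 14]]·[a, b]ᵀ = [-164, -16]ᵀ.
Determinant 172·14 − 26² = 1732.
a = ((-164)·14 − 26·(-16))/1732 = -470/433; b = (172·(-16) − 26·(-164))/1732 = 378/433.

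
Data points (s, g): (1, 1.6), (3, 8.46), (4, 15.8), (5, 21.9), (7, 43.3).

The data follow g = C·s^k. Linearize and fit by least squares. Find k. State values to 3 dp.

Linearized form: ln g = k·ln s + ln C. From the 5 transformed points,
Sums: Σln s = 6.0403, Σ(ln s)² = 9.5056, Σln g = 12.2200, Σln s·ln g = 18.4721.
Normal system: [[9.5056, 6.0403]; [6.0403, 5]]·[k, ln C]ᵀ = [18.4721, 12.2200]ᵀ.
Slope k = (n·Σln s·ln g − Σln s·Σln g)/(n·Σ(ln s)² − (Σln s)²) = (5·18.4721 − 6.0403·12.2200)/11.0434 = 1.67961; ln C = (Σln g − k·Σln s)/n = 0.41495.

k = 1.680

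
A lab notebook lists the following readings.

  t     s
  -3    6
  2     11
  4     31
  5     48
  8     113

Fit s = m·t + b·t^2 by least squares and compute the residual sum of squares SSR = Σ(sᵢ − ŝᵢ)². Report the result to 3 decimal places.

Normal-equation sums: Σt·t = 118, Σt·t^2 = 682, Σt^2·t^2 = 5074.
Moment sums: Σt·s = 1272, Σt^2·s = 9026.
det = 118·5074 − 682² = 133608.
m = (1272·5074 − 682·9026)/133608 = 74599/33402; b = (118·9026 − 682·1272)/133608 = 49391/33402.
Residuals: -3385/5567, 10330/16701, -8865/5567, -2237/16701, 8305/16701; SSR = 59344/16701.

SSR = 3.553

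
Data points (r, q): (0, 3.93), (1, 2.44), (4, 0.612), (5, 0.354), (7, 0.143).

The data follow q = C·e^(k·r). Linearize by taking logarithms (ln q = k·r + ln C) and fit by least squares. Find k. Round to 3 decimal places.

k = -0.474

Linearized form: ln q = k·r + ln C. From the 5 transformed points,
XᵀX = [[91.0000, 17.0000]; [17.0000, 5]], rhs = [-19.8788, -1.2138]ᵀ  (here Σr = 17.0000, Σ(r)² = 91.0000, Σln q = -1.2138, Σr·ln q = -19.8788).
Δ = 91.0000·5 − (17.0000)² = 166.0000; k = (-19.8788·5 − 17.0000·-1.2138)/166.0000 = -0.47446, ln C = (91.0000·-1.2138 − 17.0000·-19.8788)/166.0000 = 1.37041.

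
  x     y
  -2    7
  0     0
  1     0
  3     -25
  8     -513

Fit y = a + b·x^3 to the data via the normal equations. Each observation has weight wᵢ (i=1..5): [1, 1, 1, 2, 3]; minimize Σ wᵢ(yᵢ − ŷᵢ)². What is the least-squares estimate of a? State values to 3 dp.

a = 0.799

Entries of AᵀWA: Σwᵢ·1 = 8, Σwᵢ·x^3 = 1583, Σwᵢ·x^3·x^3 = 787955.
Moment sums: Σwᵢ·y = -1582, Σwᵢ·x^3·y = -789374.
AᵀWA·[a, b]ᵀ = AᵀWy becomes [[8, 1583]; [1583, 787955]]·[a, b]ᵀ = [-1582, -789374]ᵀ.
det = 8·787955 − 1583² = 3797751.
a = ((-1582)·787955 − 1583·(-789374))/3797751 = 3034232/3797751; b = (8·(-789374) − 1583·(-1582))/3797751 = -3810686/3797751.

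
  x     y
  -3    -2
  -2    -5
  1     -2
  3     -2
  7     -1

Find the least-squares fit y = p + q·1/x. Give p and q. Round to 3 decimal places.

Normal-equation sums: Σ1 = 5, Σ1/x = 9/14, Σ1/x·1/x = 2633/1764.
Right-hand side: Σy = -12, Σ1/x·y = 5/14.
MᵀM·[p, q]ᵀ = Mᵀy becomes [[5, 9/14]; [9/14, 2633/1764]]·[p, q]ᵀ = [-12, 5/14]ᵀ.
Determinant 5·(2633/1764) − (9/14)² = 3109/441.
p = ((-12)·(2633/1764) − (9/14)·(5/14))/(3109/441) = -32001/12436; q = (5·(5/14) − (9/14)·(-12))/(3109/441) = 8379/6218.

p = -2.573, q = 1.348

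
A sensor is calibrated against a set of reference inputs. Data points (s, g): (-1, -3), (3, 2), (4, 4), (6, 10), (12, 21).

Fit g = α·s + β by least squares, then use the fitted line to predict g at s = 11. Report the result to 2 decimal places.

Compute the Gram sums: Σs·s = 206, Σs = 24, Σ1 = 5.
Right-hand side: Σs·g = 337, Σg = 34.
Normal equations: [[206, 24]; [24, 5]]·[α, β]ᵀ = [337, 34]ᵀ.
Δ = 206·5 − 24² = 454.
α = (337·5 − 24·34)/454 = 869/454; β = (206·34 − 24·337)/454 = -542/227.
At s = 11: ĝ = (869/454)·(11) + (-542/227)·(1) = 8475/454.

ĝ = 18.67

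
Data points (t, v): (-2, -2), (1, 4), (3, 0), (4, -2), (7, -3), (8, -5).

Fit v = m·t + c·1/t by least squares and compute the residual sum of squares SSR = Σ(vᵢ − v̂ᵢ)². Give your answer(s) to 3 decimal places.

Sums needed: Σt·t = 143, Σt·1/t = 6, Σ1/t·1/t = 41197/28224.
For Mᵀv: Σt·v = -61, Σ1/t·v = 193/56.
So MᵀM·[m, c]ᵀ = Mᵀv: [[143, 6]; [6, 41197/28224]]·[m, c]ᵀ = [-61, 193/56]ᵀ.
det = 143·(41197/28224) − 6² = 4875107/28224.
m = ((-61)·(41197/28224) − 6·(193/56))/(4875107/28224) = -3096649/4875107; c = (143·(193/56) − 6·(-61))/(4875107/28224) = 24239880/4875107.
Residuals: -224916/286771, -1642803/4875107, 1209987/4875107, -3423588/4875107, 3588382/4875107, -2632328/4875107; SSR = 10319602/4875107.

SSR = 2.117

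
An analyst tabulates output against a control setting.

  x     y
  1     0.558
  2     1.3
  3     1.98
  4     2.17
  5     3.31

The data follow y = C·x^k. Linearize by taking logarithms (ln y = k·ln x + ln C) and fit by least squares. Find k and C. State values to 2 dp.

Let Y = ln y. Fitting Y = k·ln x + ln C by least squares:
Over the data: Σln x = 4.7875, Σ(ln x)² = 6.1995, Σln y = 2.3337, Σln x·ln y = 3.9327.
Normal system: [[6.1995, 4.7875]; [4.7875, 5]]·[k, ln C]ᵀ = [3.9327, 2.3337]ᵀ.
Slope k = (n·Σln x·ln y − Σln x·Σln y)/(n·Σ(ln x)² − (Σln x)²) = (5·3.9327 − 4.7875·2.3337)/8.0774 = 1.05118; ln C = (Σln y − k·Σln x)/n = -0.53976, so C = exp(-0.53976) = 0.58289.

k = 1.05, C = 0.58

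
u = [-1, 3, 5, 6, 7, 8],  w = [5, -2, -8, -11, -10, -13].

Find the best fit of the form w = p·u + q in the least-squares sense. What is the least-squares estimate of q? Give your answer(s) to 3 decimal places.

From the data, Σu·u = 184, Σu = 28, Σ1 = 6.
For Mᵀw: Σu·w = -291, Σw = -39.
det = 184·6 − 28² = 320.
p = ((-291)·6 − 28·(-39))/320 = -327/160; q = (184·(-39) − 28·(-291))/320 = 243/80.

q = 3.038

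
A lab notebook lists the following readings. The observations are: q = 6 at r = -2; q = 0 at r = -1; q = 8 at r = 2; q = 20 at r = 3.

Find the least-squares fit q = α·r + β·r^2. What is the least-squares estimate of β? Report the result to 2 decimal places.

Compute the Gram sums: Σr·r = 18, Σr·r^2 = 26, Σr^2·r^2 = 114.
And Σr·q = 64, Σr^2·q = 236.
AᵀA·[α, β]ᵀ = Aᵀq becomes [[18, 26]; [26, 114]]·[α, β]ᵀ = [64, 236]ᵀ.
det = 18·114 − 26² = 1376.
α = (64·114 − 26·236)/1376 = 145/172; β = (18·236 − 26·64)/1376 = 323/172.

β = 1.88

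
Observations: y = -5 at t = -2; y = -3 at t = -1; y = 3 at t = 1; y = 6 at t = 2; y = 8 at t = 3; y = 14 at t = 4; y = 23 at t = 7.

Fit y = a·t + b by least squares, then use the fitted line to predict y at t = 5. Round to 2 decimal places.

Setting ∂/∂a … = 0 gives: 84·a + 14·b = 269;  14·a + 7·b = 46.
Δ = 84·7 − 14² = 392.
a = (269·7 − 14·46)/392 = 177/56; b = (84·46 − 14·269)/392 = 1/4.
At t = 5: ŷ = (177/56)·(5) + (1/4)·(1) = 899/56.

ŷ = 16.05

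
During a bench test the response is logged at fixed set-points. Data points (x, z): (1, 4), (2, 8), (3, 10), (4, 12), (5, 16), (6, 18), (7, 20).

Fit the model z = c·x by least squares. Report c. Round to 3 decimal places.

c = 3.043

Normal-equation sums: Σx·x = 140.
Moment sums: Σx·z = 426.
MᵀM·[c]ᵀ = Mᵀz becomes [[140]]·[c]ᵀ = [426]ᵀ.
c = 426/140 = 3.04286.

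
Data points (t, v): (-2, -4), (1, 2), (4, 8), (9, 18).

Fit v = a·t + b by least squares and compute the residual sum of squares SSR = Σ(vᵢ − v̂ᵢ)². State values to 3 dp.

Entries of MᵀM: Σt·t = 102, Σt = 12, Σ1 = 4.
For Mᵀv: Σt·v = 204, Σv = 24.
Normal equations: [[102, 12]; [12, 4]]·[a, b]ᵀ = [204, 24]ᵀ.
det = 102·4 − 12² = 264.
a = (204·4 − 12·24)/264 = 2; b = (102·24 − 12·204)/264 = 0.
Residuals: 0, 0, 0, 0; SSR = 0.

SSR = 0.000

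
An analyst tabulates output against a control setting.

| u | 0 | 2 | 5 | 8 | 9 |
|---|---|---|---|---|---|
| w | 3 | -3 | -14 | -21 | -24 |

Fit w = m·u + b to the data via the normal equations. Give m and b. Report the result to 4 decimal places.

m = -3.0068, b = 2.6327

Entries of XᵀX: Σu·u = 174, Σu = 24, Σ1 = 5.
Right-hand side: Σu·w = -460, Σw = -59.
Normal equations: [[174, 24]; [24, 5]]·[m, b]ᵀ = [-460, -59]ᵀ.
Determinant 174·5 − 24² = 294.
m = ((-460)·5 − 24·(-59))/294 = -442/147; b = (174·(-59) − 24·(-460))/294 = 129/49.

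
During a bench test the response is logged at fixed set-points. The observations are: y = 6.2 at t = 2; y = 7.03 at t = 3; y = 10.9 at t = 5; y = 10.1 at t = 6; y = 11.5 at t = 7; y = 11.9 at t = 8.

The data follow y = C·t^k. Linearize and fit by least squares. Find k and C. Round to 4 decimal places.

k = 0.5000, C = 4.3246

Let Y = ln y. Fitting Y = k·ln t + ln C by least squares:
Σln t = 9.2183, Σ(ln t)² = 15.5987, Σln y = 13.3949, Σln t·ln y = 21.2977.
Equations: 15.5987·k + 9.2183·ln C = 21.2977;  9.2183·k + 6·ln C = 13.3949.
Solving (det = 8.6152): k = 0.49998, ln C = 1.46432, so C = exp(1.46432) = 4.32462.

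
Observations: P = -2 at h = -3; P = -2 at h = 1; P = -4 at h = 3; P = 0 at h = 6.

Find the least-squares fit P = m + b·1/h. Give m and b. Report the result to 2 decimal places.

Compute the Gram sums: Σ1 = 4, Σ1/h = 7/6, Σ1/h·1/h = 5/4.
Right-hand side: ΣP = -8, Σ1/h·P = -8/3.
Normal equations: [[4, 7/6]; [7/6, 5/4]]·[m, b]ᵀ = [-8, -8/3]ᵀ.
Eliminating b: (5/4)·(row 1) − (7/6)·(row 2) gives (131/36)·m = (5/4)·(-8) − (7/6)·(-8/3) = -62/9, so m = -248/131.
Then b = ((-8/3) − (7/6)·(-248/131))/(5/4) = -48/131.

m = -1.89, b = -0.37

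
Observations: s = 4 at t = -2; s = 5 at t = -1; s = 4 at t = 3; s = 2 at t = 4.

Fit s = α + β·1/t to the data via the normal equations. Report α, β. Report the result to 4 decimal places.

The normal equations are: 4·α + (-11/12)·β = 15;  (-11/12)·α + (205/144)·β = -31/6.
Δ = 4·(205/144) − (-11/12)² = 233/48.
α = (15·(205/144) − (-11/12)·(-31/6))/(233/48) = 2393/699; β = (4·(-31/6) − (-11/12)·15)/(233/48) = -332/233.

α = 3.4235, β = -1.4249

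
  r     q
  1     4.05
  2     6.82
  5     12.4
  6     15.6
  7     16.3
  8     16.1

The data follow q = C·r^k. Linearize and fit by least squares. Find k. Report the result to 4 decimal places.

Linearized form: ln q = k·ln r + ln C. From the 6 transformed points,
XᵀX = [[14.3918, 8.1197]; [8.1197, 6]], rhs = [21.5150, 14.1535]ᵀ  (here Σln r = 8.1197, Σ(ln r)² = 14.3918, Σln q = 14.1535, Σln r·ln q = 21.5150).
Solving (det = 20.4213): k = 0.69377, ln C = 1.42005.

k = 0.6938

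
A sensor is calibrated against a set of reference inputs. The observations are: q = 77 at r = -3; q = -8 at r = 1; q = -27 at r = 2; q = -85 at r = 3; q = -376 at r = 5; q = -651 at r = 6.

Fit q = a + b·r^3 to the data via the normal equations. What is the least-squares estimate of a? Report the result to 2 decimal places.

a = -3.82

Normal-equation sums: Σ1 = 6, Σr^3 = 350, Σr^3·r^3 = 63804.
Moment sums: Σq = -1070, Σr^3·q = -192214.
Eliminating b: 63804·(row 1) − 350·(row 2) gives 260324·a = 63804·(-1070) − 350·(-192214) = -995380, so a = -248845/65081.
Then b = ((-192214) − 350·(-248845/65081))/63804 = -194696/65081.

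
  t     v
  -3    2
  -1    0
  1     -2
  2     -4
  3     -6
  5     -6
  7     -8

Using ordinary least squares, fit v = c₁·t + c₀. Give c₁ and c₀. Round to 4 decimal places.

c₁ = -1.0286, c₀ = -1.3714

Compute the Gram sums: Σt·t = 98, Σt = 14, Σ1 = 7.
And Σt·v = -120, Σv = -24.
So AᵀA·[c₁, c₀]ᵀ = Aᵀv: [[98, 14]; [14, 7]]·[c₁, c₀]ᵀ = [-120, -24]ᵀ.
Δ = 98·7 − 14² = 490.
c₁ = ((-120)·7 − 14·(-24))/490 = -36/35; c₀ = (98·(-24) − 14·(-120))/490 = -48/35.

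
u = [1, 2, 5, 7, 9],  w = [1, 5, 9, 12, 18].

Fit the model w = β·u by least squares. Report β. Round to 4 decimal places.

From the data, Σu·u = 160.
Right-hand side: Σu·w = 302.
AᵀA·[β]ᵀ = Aᵀw becomes [[160]]·[β]ᵀ = [302]ᵀ.
β = 302/160 = 1.8875.

β = 1.8875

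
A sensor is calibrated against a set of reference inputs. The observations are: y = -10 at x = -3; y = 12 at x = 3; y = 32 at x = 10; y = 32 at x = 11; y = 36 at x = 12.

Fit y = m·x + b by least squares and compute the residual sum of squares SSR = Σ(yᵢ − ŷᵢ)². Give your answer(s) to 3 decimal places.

From the data, Σx·x = 383, Σx = 33, Σ1 = 5.
And Σx·y = 1170, Σy = 102.
AᵀA·[m, b]ᵀ = Aᵀy becomes [[383, 33]; [33, 5]]·[m, b]ᵀ = [1170, 102]ᵀ.
Δ = 383·5 − 33² = 826.
m = (1170·5 − 33·102)/826 = 1242/413; b = (383·102 − 33·1170)/826 = 228/413.
Residuals: -632/413, 1002/413, 568/413, -674/413, -264/413; SSR = 5448/413.

SSR = 13.191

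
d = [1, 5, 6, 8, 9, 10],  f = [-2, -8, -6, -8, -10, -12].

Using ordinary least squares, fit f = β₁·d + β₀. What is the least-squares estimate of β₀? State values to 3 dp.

Compute the Gram sums: Σd·d = 307, Σd = 39, Σ1 = 6.
Right-hand side: Σd·f = -352, Σf = -46.
MᵀM·[β₁, β₀]ᵀ = Mᵀf becomes [[307, 39]; [39, 6]]·[β₁, β₀]ᵀ = [-352, -46]ᵀ.
Determinant 307·6 − 39² = 321.
β₁ = ((-352)·6 − 39·(-46))/321 = -106/107; β₀ = (307·(-46) − 39·(-352))/321 = -394/321.

β₀ = -1.227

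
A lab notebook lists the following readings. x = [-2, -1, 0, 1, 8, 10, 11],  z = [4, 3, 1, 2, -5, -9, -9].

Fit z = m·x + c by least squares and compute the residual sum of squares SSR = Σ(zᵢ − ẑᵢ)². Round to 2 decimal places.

AᵀA·[m, c]ᵀ = Aᵀz reads: 291·m + 27·c = -238;  27·m + 7·c = -13.
(Σx·x = 291, Σx = 27, Σ1 = 7, Σx·z = -238, Σz = -13.)
Δ = 291·7 − 27² = 1308.
m = ((-238)·7 − 27·(-13))/1308 = -1315/1308; c = (291·(-13) − 27·(-238))/1308 = 881/436.
Residuals: -41/1308, -17/654, -445/436, 322/327, 1337/1308, -1265/1308, 25/654; SSR = 5225/1308.

SSR = 3.99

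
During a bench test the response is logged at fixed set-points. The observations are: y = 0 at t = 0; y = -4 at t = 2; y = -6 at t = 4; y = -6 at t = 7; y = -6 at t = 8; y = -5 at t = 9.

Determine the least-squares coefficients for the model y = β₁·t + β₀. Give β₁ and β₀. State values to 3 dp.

With design matrix M, MᵀM = [[214, 30]; [30, 6]] and Mᵀy = [-167, -27]ᵀ.
Δ = 214·6 − 30² = 384.
β₁ = ((-167)·6 − 30·(-27))/384 = -1/2; β₀ = (214·(-27) − 30·(-167))/384 = -2.

β₁ = -0.500, β₀ = -2.000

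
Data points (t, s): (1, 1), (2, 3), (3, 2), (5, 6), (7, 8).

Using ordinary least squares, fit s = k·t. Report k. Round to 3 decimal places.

Setting ∂/∂k … = 0 gives: 88·k = 99.
Hence k = 99 / 88 ≈ 1.125.

k = 1.125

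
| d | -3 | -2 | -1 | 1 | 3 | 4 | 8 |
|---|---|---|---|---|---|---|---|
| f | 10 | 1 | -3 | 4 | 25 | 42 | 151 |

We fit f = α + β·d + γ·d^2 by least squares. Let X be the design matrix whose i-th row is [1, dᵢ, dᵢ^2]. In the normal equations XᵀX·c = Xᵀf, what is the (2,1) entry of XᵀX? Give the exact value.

Row 2 ↔ basis d, column 1 ↔ basis 1, so (XᵀX)_{2,1} = Σᵢ d = (-3)·(1) + (-2)·(1) + (-1)·(1) + (1)·(1) + (3)·(1) + (4)·(1) + (8)·(1) = 10.

10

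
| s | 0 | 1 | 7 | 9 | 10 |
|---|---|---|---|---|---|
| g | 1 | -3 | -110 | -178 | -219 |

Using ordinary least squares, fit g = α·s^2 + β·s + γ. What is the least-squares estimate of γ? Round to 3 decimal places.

The normal system MᵀM·[α, β, γ]ᵀ = Mᵀg is [[18963, 2073, 231]; [2073, 231, 27]; [231, 27, 5]]·[α, β, γ]ᵀ = [-41711, -4565, -509]ᵀ.
Solving the 3×3 system (Gaussian elimination) gives α = -21088/10317, β = -15605/10317, γ = 2754/3439.

γ = 0.801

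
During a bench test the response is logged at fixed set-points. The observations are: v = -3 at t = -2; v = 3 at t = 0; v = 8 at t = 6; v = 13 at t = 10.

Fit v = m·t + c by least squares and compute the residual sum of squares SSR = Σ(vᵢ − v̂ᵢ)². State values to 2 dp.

Forming AᵀA = [[140, 14]; [14, 4]] and Aᵀv = [184, 21]ᵀ gives AᵀA·[m, c]ᵀ = Aᵀv.
det = 140·4 − 14² = 364.
m = (184·4 − 14·21)/364 = 17/14; c = (140·21 − 14·184)/364 = 1.
Residuals: -11/7, 2, -2/7, -1/7; SSR = 46/7.

SSR = 6.57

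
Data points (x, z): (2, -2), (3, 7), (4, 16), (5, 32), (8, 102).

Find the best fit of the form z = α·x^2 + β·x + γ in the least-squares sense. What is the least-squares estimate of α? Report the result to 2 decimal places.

α = 2.03

Entries of MᵀM: Σx^2·x^2 = 5074, Σx^2·x = 736, Σx^2 = 118, Σx·x = 118, Σx = 22, Σ1 = 5.
For Mᵀz: Σx^2·z = 7639, Σx·z = 1057, Σz = 155.
Row-reducing yields α = 2581/1274, β = -3859/1274, γ = -317/91.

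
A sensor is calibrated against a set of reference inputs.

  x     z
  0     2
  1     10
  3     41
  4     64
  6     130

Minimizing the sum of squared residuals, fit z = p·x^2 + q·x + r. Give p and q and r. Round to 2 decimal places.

Sums needed: Σx^2·x^2 = 1634, Σx^2·x = 308, Σx^2 = 62, Σx·x = 62, Σx = 14, Σ1 = 5.
For Aᵀz: Σx^2·z = 6083, Σx·z = 1169, Σz = 247.
Normal equations: [[1634, 308, 62]; [308, 62, 14]; [62, 14, 5]]·[p, q, r]ᵀ = [6083, 1169, 247]ᵀ.
Row-reducing yields p = 435/154, q = 283/66, r = 547/231.

p = 2.82, q = 4.29, r = 2.37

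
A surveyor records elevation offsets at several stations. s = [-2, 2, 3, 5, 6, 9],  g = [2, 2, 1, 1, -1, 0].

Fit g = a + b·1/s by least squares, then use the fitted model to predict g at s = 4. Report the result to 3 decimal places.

ĝ = 0.772

The normal system MᵀM·[a, b]ᵀ = Mᵀg is [[6, 73/90]; [73/90, 5599/8100]]·[a, b]ᵀ = [5, 11/30]ᵀ.
Eliminating b: (5599/8100)·(row 1) − (73/90)·(row 2) gives (5653/1620)·a = (5599/8100)·5 − (73/90)·(11/30) = 12793/4050, so a = 25586/28265.
Then b = ((11/30) − (73/90)·(25586/28265))/(5599/8100) = -3006/5653.
At s = 4: ĝ = (25586/28265)·(1) + (-3006/5653)·(1/4) = 43657/56530.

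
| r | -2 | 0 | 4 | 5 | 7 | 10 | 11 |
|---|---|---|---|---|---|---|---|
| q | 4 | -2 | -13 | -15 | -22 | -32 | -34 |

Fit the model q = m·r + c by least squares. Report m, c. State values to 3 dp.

Sums needed: Σr·r = 315, Σr = 35, Σ1 = 7.
Right-hand side: Σr·q = -983, Σq = -114.
So AᵀA·[m, c]ᵀ = Aᵀq: [[315, 35]; [35, 7]]·[m, c]ᵀ = [-983, -114]ᵀ.
Δ = 315·7 − 35² = 980.
m = ((-983)·7 − 35·(-114))/980 = -59/20; c = (315·(-114) − 35·(-983))/980 = -43/28.

m = -2.950, c = -1.536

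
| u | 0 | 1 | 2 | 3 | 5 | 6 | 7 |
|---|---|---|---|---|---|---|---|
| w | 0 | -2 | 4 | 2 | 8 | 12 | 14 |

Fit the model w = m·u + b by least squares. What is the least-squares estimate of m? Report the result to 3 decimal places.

The normal system MᵀM·[m, b]ᵀ = Mᵀw is [[124, 24]; [24, 7]]·[m, b]ᵀ = [222, 38]ᵀ.
Eliminating b: 7·(row 1) − 24·(row 2) gives 292·m = 7·222 − 24·38 = 642, so m = 321/146.
Then b = (38 − 24·(321/146))/7 = -154/73.

m = 2.199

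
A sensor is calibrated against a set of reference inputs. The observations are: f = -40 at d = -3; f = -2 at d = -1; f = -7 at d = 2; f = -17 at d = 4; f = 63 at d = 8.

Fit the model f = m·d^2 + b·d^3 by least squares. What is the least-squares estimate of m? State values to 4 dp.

m = -2.9854

The normal system XᵀX·[m, b]ᵀ = Xᵀf is [[4450, 33580]; [33580, 267034]]·[m, b]ᵀ = [3370, 32194]ᵀ.
Determinant 4450·267034 − 33580² = 60684900.
m = (3370·267034 − 33580·32194)/60684900 = -41363/13855; b = (4450·32194 − 33580·3370)/60684900 = 100329/202283.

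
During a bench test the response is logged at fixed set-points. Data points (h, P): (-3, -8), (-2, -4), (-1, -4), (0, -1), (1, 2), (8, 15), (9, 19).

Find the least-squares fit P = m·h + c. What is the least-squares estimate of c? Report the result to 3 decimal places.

The normal system XᵀX·[m, c]ᵀ = XᵀP is [[160, 12]; [12, 7]]·[m, c]ᵀ = [329, 19]ᵀ.
Eliminating c: 7·(row 1) − 12·(row 2) gives 976·m = 7·329 − 12·19 = 2075, so m = 2075/976.
Then c = (19 − 12·(2075/976))/7 = -227/244.

c = -0.930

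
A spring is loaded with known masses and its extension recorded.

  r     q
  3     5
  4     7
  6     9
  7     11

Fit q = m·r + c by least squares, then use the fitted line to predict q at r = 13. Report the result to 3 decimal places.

q̂ = 19.200

AᵀA·[m, c]ᵀ = Aᵀq reads: 110·m + 20·c = 174;  20·m + 4·c = 32.
Determinant 110·4 − 20² = 40.
m = (174·4 − 20·32)/40 = 7/5; c = (110·32 − 20·174)/40 = 1.
At r = 13: q̂ = (7/5)·(13) + (1)·(1) = 96/5.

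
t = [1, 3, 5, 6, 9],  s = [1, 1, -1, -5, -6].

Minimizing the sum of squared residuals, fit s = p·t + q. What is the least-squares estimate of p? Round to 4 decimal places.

Entries of AᵀA: Σt·t = 152, Σt = 24, Σ1 = 5.
Right-hand side: Σt·s = -85, Σs = -10.
Δ = 152·5 − 24² = 184.
p = ((-85)·5 − 24·(-10))/184 = -185/184; q = (152·(-10) − 24·(-85))/184 = 65/23.

p = -1.0054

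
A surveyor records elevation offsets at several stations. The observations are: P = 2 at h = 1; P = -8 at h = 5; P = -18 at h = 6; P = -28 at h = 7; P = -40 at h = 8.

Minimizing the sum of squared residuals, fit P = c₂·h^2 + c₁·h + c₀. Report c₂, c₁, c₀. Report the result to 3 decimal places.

c₂ = -1.110, c₁ = 3.921, c₀ = -0.727

AᵀA·[c₂, c₁, c₀]ᵀ = AᵀP reads: 8419·c₂ + 1197·c₁ + 175·c₀ = -4778;  1197·c₂ + 175·c₁ + 27·c₀ = -662;  175·c₂ + 27·c₁ + 5·c₀ = -92.
Solving the 3×3 system (Gaussian elimination) gives c₂ = -4829/4351, c₁ = 17059/4351, c₀ = -3162/4351.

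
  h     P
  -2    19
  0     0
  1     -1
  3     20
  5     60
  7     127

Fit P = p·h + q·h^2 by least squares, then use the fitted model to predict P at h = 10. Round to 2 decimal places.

P̂ = 272.69

With design matrix M, MᵀM = [[88, 488]; [488, 3124]] and MᵀP = [1210, 7978]ᵀ.
det = 88·3124 − 488² = 36768.
p = (1210·3124 − 488·7978)/36768 = -14153/4596; q = (88·7978 − 488·1210)/36768 = 3487/1149.
At h = 10: P̂ = (-14153/4596)·(10) + (3487/1149)·(100) = 626635/2298.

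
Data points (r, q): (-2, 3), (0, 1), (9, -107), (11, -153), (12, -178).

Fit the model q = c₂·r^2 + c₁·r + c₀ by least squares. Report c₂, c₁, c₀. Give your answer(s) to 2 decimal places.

c₂ = -0.98, c₁ = -3.14, c₀ = 0.80

Sums needed: Σr^2·r^2 = 41954, Σr^2·r = 3780, Σr^2 = 350, Σr·r = 350, Σr = 30, Σ1 = 5.
Right-hand side: Σr^2·q = -52800, Σr·q = -4788, Σq = -434.
AᵀA·[c₂, c₁, c₀]ᵀ = Aᵀq becomes [[41954, 3780, 350]; [3780, 350, 30]; [350, 30, 5]]·[c₂, c₁, c₀]ᵀ = [-52800, -4788, -434]ᵀ.
Inverting the 3×3 Gram matrix, [c₂, c₁, c₀]ᵀ = [-7114/7239, -37828/12065, 29078/36195]ᵀ.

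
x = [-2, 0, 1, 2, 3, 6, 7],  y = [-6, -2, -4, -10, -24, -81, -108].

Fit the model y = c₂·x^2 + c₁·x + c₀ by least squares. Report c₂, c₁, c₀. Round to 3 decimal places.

The normal equations are: 3811·c₂ + 587·c₁ + 103·c₀ = -8492;  587·c₂ + 103·c₁ + 17·c₀ = -1326;  103·c₂ + 17·c₁ + 7·c₀ = -235.
Solving the 3×3 system (Gaussian elimination) gives c₂ = -21877/10962, c₁ = -44237/32886, c₀ = -2206/2349.

c₂ = -1.996, c₁ = -1.345, c₀ = -0.939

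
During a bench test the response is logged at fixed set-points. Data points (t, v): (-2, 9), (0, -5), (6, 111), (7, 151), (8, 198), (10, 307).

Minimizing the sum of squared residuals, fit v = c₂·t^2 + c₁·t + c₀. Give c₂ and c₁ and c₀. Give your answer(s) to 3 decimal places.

Entries of XᵀX: Σt^2·t^2 = 17809, Σt^2·t = 2063, Σt^2 = 253, Σt·t = 253, Σt = 29, Σ1 = 6.
Moment sums: Σt^2·v = 54803, Σt·v = 6359, Σv = 771.
So XᵀX·[c₂, c₁, c₀]ᵀ = Xᵀv: [[17809, 2063, 253]; [2063, 253, 29]; [253, 29, 6]]·[c₂, c₁, c₀]ᵀ = [54803, 6359, 771]ᵀ.
Row-reducing yields c₂ = 910795/299532, c₁ = 206485/299532, c₀ = -152223/49922.

c₂ = 3.041, c₁ = 0.689, c₀ = -3.049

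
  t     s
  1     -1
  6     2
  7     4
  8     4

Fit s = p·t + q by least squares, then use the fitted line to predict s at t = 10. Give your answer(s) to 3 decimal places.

ŝ = 5.586

Entries of AᵀA: Σt·t = 150, Σt = 22, Σ1 = 4.
For Aᵀs: Σt·s = 71, Σs = 9.
AᵀA·[p, q]ᵀ = Aᵀs becomes [[150, 22]; [22, 4]]·[p, q]ᵀ = [71, 9]ᵀ.
det = 150·4 − 22² = 116.
p = (71·4 − 22·9)/116 = 43/58; q = (150·9 − 22·71)/116 = -53/29.
At t = 10: ŝ = (43/58)·(10) + (-53/29)·(1) = 162/29.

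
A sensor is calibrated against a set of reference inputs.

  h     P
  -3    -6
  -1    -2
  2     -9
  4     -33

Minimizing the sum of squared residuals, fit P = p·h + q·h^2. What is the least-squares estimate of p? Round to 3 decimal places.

p = -2.158

With design matrix A, AᵀA = [[30, 44]; [44, 354]] and AᵀP = [-130, -620]ᵀ.
Δ = 30·354 − 44² = 8684.
p = ((-130)·354 − 44·(-620))/8684 = -4685/2171; q = (30·(-620) − 44·(-130))/8684 = -3220/2171.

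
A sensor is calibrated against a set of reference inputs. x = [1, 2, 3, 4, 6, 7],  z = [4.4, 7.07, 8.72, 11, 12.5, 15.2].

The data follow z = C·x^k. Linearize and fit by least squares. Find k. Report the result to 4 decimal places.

k = 0.6110

With ln zᵢ as the transformed response and ln xᵢ as the regressor:
Over the data: Σln x = 6.9157, Σ(ln x)² = 10.6062, Σln z = 13.2480, Σln x·ln z = 16.8800.
Normal system: [[10.6062, 6.9157]; [6.9157, 6]]·[k, ln C]ᵀ = [16.8800, 13.2480]ᵀ.
Solving (det = 15.8099): k = 0.61102, ln C = 1.50372.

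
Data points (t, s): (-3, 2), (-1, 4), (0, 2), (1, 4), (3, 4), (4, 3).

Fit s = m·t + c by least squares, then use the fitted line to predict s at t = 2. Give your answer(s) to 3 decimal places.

Entries of XᵀX: Σt·t = 36, Σt = 4, Σ1 = 6.
Moment sums: Σt·s = 18, Σs = 19.
XᵀX·[m, c]ᵀ = Xᵀs becomes [[36, 4]; [4, 6]]·[m, c]ᵀ = [18, 19]ᵀ.
det = 36·6 − 4² = 200.
m = (18·6 − 4·19)/200 = 4/25; c = (36·19 − 4·18)/200 = 153/50.
At t = 2: ŝ = (4/25)·(2) + (153/50)·(1) = 169/50.

ŝ = 3.380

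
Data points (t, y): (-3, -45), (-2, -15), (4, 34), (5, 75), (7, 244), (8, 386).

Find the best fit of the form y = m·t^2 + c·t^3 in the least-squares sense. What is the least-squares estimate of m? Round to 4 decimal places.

m = -1.9762

Sums needed: Σt^2·t^2 = 7475, Σt^2·t^3 = 53449, Σt^3·t^3 = 400307.
Moment sums: Σt^2·y = 38614, Σt^3·y = 294210.
det = 7475·400307 − 53449² = 135499224.
m = (38614·400307 − 53449·294210)/135499224 = -33471974/16937403; c = (7475·294210 − 53449·38614)/135499224 = 16917508/16937403.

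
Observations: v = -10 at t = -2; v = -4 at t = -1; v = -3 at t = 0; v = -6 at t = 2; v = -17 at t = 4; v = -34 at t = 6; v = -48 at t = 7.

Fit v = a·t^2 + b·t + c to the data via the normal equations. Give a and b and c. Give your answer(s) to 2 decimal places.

With design matrix M, MᵀM = [[3986, 622, 110]; [622, 110, 16]; [110, 16, 7]] and Mᵀv = [-3916, -596, -122]ᵀ.
Inverting the 3×3 Gram matrix, [a, b, c]ᵀ = [-8531/8294, 7231/8294, -13511/4147]ᵀ.

a = -1.03, b = 0.87, c = -3.26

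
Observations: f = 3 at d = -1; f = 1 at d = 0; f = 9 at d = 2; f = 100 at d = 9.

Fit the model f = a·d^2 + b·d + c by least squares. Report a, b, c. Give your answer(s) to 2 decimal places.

Entries of AᵀA: Σd^2·d^2 = 6578, Σd^2·d = 736, Σd^2 = 86, Σd·d = 86, Σd = 10, Σ1 = 4.
Moment sums: Σd^2·f = 8139, Σd·f = 915, Σf = 113.
So AᵀA·[a, b, c]ᵀ = Aᵀf: [[6578, 736, 86]; [736, 86, 10]; [86, 10, 4]]·[a, b, c]ᵀ = [8139, 915, 113]ᵀ.
Solving the 3×3 system (Gaussian elimination) gives a = 2083/1892, b = 1827/1892, c = 4097/1892.

a = 1.10, b = 0.97, c = 2.17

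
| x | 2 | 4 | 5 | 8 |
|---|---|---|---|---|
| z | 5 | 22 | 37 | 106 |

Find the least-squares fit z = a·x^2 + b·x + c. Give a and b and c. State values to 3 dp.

a = 2.067, b = -3.827, c = 4.360

Sums needed: Σx^2·x^2 = 4993, Σx^2·x = 709, Σx^2 = 109, Σx·x = 109, Σx = 19, Σ1 = 4.
Right-hand side: Σx^2·z = 8081, Σx·z = 1131, Σz = 170.
Row-reducing yields a = 31/15, b = -287/75, c = 109/25.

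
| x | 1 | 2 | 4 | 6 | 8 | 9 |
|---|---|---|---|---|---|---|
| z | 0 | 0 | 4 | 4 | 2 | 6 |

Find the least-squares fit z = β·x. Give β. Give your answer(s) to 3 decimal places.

Entries of MᵀM: Σx·x = 202.
Moment sums: Σx·z = 110.
Normal equations: [[202]]·[β]ᵀ = [110]ᵀ.
Hence β = 110 / 202 ≈ 0.544554.

β = 0.545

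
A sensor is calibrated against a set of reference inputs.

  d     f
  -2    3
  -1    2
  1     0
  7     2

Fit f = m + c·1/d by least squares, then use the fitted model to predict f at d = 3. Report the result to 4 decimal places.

Entries of MᵀM: Σ1 = 4, Σ1/d = -5/14, Σ1/d·1/d = 445/196.
For Mᵀf: Σf = 7, Σ1/d·f = -45/14.
MᵀM·[m, c]ᵀ = Mᵀf becomes [[4, -5/14]; [-5/14, 445/196]]·[m, c]ᵀ = [7, -45/14]ᵀ.
Determinant 4·(445/196) − (-5/14)² = 1755/196.
m = (7·(445/196) − (-5/14)·(-45/14))/(1755/196) = 578/351; c = (4·(-45/14) − (-5/14)·7)/(1755/196) = -406/351.
At d = 3: f̂ = (578/351)·(1) + (-406/351)·(1/3) = 1328/1053.

f̂ = 1.2612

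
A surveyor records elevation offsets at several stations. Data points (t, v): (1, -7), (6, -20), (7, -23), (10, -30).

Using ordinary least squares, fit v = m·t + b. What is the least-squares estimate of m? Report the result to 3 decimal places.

Sums needed: Σt·t = 186, Σt = 24, Σ1 = 4.
Moment sums: Σt·v = -588, Σv = -80.
Normal equations: [[186, 24]; [24, 4]]·[m, b]ᵀ = [-588, -80]ᵀ.
Δ = 186·4 − 24² = 168.
m = ((-588)·4 − 24·(-80))/168 = -18/7; b = (186·(-80) − 24·(-588))/168 = -32/7.

m = -2.571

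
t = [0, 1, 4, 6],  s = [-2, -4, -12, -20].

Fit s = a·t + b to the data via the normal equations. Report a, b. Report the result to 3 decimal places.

The normal system AᵀA·[a, b]ᵀ = Aᵀs is [[53, 11]; [11, 4]]·[a, b]ᵀ = [-172, -38]ᵀ.
Eliminating b: 4·(row 1) − 11·(row 2) gives 91·a = 4·(-172) − 11·(-38) = -270, so a = -270/91.
Then b = ((-38) − 11·(-270/91))/4 = -122/91.

a = -2.967, b = -1.341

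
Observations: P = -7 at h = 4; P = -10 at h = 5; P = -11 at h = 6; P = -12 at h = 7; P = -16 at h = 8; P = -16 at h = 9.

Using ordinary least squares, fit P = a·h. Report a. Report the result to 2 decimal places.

a = -1.85

Setting ∂/∂a … = 0 gives: 271·a = -500.
Hence a = -500 / 271 ≈ -1.84502.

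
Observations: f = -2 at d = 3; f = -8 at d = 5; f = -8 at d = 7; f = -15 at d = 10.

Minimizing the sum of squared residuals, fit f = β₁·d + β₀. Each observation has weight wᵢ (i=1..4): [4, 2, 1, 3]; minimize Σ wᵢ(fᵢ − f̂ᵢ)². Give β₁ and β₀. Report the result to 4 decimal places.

Entries of AᵀWA: Σwᵢ·d·d = 435, Σwᵢ·d = 59, Σwᵢ·1 = 10.
Moment sums: Σwᵢ·d·f = -610, Σwᵢ·f = -77.
Determinant 435·10 − 59² = 869.
β₁ = ((-610)·10 − 59·(-77))/869 = -1557/869; β₀ = (435·(-77) − 59·(-610))/869 = 2495/869.

β₁ = -1.7917, β₀ = 2.8711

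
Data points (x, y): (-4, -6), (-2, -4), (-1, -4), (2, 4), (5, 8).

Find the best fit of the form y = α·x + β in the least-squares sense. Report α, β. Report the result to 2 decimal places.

With design matrix M, MᵀM = [[50, 0]; [0, 5]] and Mᵀy = [84, -2]ᵀ.
det = 50·5 − 0² = 250.
α = (84·5 − 0·(-2))/250 = 42/25; β = (50·(-2) − 0·84)/250 = -2/5.

α = 1.68, β = -0.40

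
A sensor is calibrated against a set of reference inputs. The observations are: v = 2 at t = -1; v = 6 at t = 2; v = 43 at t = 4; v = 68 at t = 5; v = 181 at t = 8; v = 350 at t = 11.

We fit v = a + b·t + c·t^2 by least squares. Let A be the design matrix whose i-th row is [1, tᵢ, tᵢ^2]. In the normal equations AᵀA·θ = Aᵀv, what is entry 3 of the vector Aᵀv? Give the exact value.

56348

Entry 3 ↔ basis t^2, so (Aᵀv)_{3} = Σᵢ (t^2)·vᵢ = (1)·(2) + (4)·(6) + (16)·(43) + (25)·(68) + (64)·(181) + (121)·(350) = 56348.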